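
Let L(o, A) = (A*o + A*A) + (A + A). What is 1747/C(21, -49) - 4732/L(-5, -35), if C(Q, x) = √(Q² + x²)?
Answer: -338/95 + 1747*√58/406 ≈ 29.212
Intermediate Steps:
L(o, A) = A² + 2*A + A*o (L(o, A) = (A*o + A²) + 2*A = (A² + A*o) + 2*A = A² + 2*A + A*o)
1747/C(21, -49) - 4732/L(-5, -35) = 1747/(√(21² + (-49)²)) - 4732*(-1/(35*(2 - 35 - 5))) = 1747/(√(441 + 2401)) - 4732/((-35*(-38))) = 1747/(√2842) - 4732/1330 = 1747/((7*√58)) - 4732*1/1330 = 1747*(√58/406) - 338/95 = 1747*√58/406 - 338/95 = -338/95 + 1747*√58/406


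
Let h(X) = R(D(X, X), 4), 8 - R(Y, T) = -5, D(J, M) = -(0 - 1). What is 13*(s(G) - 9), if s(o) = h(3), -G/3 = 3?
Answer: 52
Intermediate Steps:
D(J, M) = 1 (D(J, M) = -1*(-1) = 1)
G = -9 (G = -3*3 = -9)
R(Y, T) = 13 (R(Y, T) = 8 - 1*(-5) = 8 + 5 = 13)
h(X) = 13
s(o) = 13
13*(s(G) - 9) = 13*(13 - 9) = 13*4 = 52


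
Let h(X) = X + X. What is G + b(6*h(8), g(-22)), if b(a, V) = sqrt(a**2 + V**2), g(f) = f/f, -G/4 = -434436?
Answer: 1737744 + sqrt(9217) ≈ 1.7378e+6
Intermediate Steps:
G = 1737744 (G = -4*(-434436) = 1737744)
g(f) = 1
h(X) = 2*X
b(a, V) = sqrt(V**2 + a**2)
G + b(6*h(8), g(-22)) = 1737744 + sqrt(1**2 + (6*(2*8))**2) = 1737744 + sqrt(1 + (6*16)**2) = 1737744 + sqrt(1 + 96**2) = 1737744 + sqrt(1 + 9216) = 1737744 + sqrt(9217)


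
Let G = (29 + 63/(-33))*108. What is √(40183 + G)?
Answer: √5216167/11 ≈ 207.63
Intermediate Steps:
G = 32184/11 (G = (29 + 63*(-1/33))*108 = (29 - 21/11)*108 = (298/11)*108 = 32184/11 ≈ 2925.8)
√(40183 + G) = √(40183 + 32184/11) = √(474197/11) = √5216167/11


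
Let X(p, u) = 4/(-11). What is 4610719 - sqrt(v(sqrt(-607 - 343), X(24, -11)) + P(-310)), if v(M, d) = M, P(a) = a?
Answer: 4610719 - sqrt(-310 + 5*I*sqrt(38)) ≈ 4.6107e+6 - 17.629*I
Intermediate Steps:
X(p, u) = -4/11 (X(p, u) = 4*(-1/11) = -4/11)
4610719 - sqrt(v(sqrt(-607 - 343), X(24, -11)) + P(-310)) = 4610719 - sqrt(sqrt(-607 - 343) - 310) = 4610719 - sqrt(sqrt(-950) - 310) = 4610719 - sqrt(5*I*sqrt(38) - 310) = 4610719 - sqrt(-310 + 5*I*sqrt(38))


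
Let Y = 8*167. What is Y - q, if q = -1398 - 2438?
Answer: 5172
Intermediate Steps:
Y = 1336
q = -3836
Y - q = 1336 - 1*(-3836) = 1336 + 3836 = 5172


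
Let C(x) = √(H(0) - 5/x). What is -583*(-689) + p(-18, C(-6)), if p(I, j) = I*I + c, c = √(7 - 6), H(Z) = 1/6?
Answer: 402012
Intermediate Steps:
H(Z) = ⅙
c = 1 (c = √1 = 1)
C(x) = √(⅙ - 5/x)
p(I, j) = 1 + I² (p(I, j) = I*I + 1 = I² + 1 = 1 + I²)
-583*(-689) + p(-18, C(-6)) = -583*(-689) + (1 + (-18)²) = 401687 + (1 + 324) = 401687 + 325 = 402012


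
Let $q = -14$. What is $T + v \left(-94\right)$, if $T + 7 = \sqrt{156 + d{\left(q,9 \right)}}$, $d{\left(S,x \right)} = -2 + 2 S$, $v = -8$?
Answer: $745 + 3 \sqrt{14} \approx 756.22$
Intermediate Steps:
$T = -7 + 3 \sqrt{14}$ ($T = -7 + \sqrt{156 + \left(-2 + 2 \left(-14\right)\right)} = -7 + \sqrt{156 - 30} = -7 + \sqrt{126} = -7 + 3 \sqrt{14} \approx 4.225$)
$T + v \left(-94\right) = \left(-7 + 3 \sqrt{14}\right) - -752 = \left(-7 + 3 \sqrt{14}\right) + 752 = 745 + 3 \sqrt{14}$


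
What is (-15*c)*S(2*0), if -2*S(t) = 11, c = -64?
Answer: -5280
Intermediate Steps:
S(t) = -11/2 (S(t) = -½*11 = -11/2)
(-15*c)*S(2*0) = -15*(-64)*(-11/2) = 960*(-11/2) = -5280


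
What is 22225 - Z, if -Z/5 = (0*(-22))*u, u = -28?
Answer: 22225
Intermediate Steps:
Z = 0 (Z = -5*0*(-22)*(-28) = -0*(-28) = -5*0 = 0)
22225 - Z = 22225 - 1*0 = 22225 + 0 = 22225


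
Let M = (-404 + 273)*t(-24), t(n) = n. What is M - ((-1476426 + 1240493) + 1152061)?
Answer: -912984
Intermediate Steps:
M = 3144 (M = (-404 + 273)*(-24) = -131*(-24) = 3144)
M - ((-1476426 + 1240493) + 1152061) = 3144 - ((-1476426 + 1240493) + 1152061) = 3144 - (-235933 + 1152061) = 3144 - 1*916128 = 3144 - 916128 = -912984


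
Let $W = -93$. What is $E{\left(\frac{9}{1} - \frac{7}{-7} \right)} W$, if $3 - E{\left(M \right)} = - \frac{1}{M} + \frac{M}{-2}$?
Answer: $- \frac{7533}{10} \approx -753.3$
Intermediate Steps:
$E{\left(M \right)} = 3 + \frac{1}{M} + \frac{M}{2}$ ($E{\left(M \right)} = 3 - \left(- \frac{1}{M} + \frac{M}{-2}\right) = 3 - \left(- \frac{1}{M} + M \left(- \frac{1}{2}\right)\right) = 3 - \left(- \frac{1}{M} - \frac{M}{2}\right) = 3 + \left(\frac{1}{M} + \frac{M}{2}\right) = 3 + \frac{1}{M} + \frac{M}{2}$)
$E{\left(\frac{9}{1} - \frac{7}{-7} \right)} W = \left(3 + \frac{1}{\frac{9}{1} - \frac{7}{-7}} + \frac{\frac{9}{1} - \frac{7}{-7}}{2}\right) \left(-93\right) = \left(3 + \frac{1}{9 \cdot 1 - -1} + \frac{9 \cdot 1 - -1}{2}\right) \left(-93\right) = \left(3 + \frac{1}{9 + 1} + \frac{9 + 1}{2}\right) \left(-93\right) = \left(3 + \frac{1}{10} + \frac{1}{2} \cdot 10\right) \left(-93\right) = \left(3 + \frac{1}{10} + 5\right) \left(-93\right) = \frac{81}{10} \left(-93\right) = - \frac{7533}{10}$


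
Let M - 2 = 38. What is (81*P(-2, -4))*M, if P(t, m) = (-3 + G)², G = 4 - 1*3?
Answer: 12960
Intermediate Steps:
M = 40 (M = 2 + 38 = 40)
G = 1 (G = 4 - 3 = 1)
P(t, m) = 4 (P(t, m) = (-3 + 1)² = (-2)² = 4)
(81*P(-2, -4))*M = (81*4)*40 = 324*40 = 12960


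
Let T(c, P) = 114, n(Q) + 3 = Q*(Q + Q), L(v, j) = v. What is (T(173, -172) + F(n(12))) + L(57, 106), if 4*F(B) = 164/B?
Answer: 48776/285 ≈ 171.14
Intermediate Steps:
n(Q) = -3 + 2*Q² (n(Q) = -3 + Q*(Q + Q) = -3 + Q*(2*Q) = -3 + 2*Q²)
F(B) = 41/B (F(B) = (164/B)/4 = 41/B)
(T(173, -172) + F(n(12))) + L(57, 106) = (114 + 41/(-3 + 2*12²)) + 57 = (114 + 41/(-3 + 2*144)) + 57 = (114 + 41/(-3 + 288)) + 57 = (114 + 41/285) + 57 = 32531/285 + 57 = 48776/285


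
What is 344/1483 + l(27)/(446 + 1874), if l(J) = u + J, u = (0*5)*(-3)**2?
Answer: 838121/3440560 ≈ 0.24360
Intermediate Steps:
u = 0 (u = 0*9 = 0)
l(J) = J (l(J) = 0 + J = J)
344/1483 + l(27)/(446 + 1874) = 344/1483 + 27/(446 + 1874) = 344*(1/1483) + 27/2320 = 344/1483 + 27*(1/2320) = 344/1483 + 27/2320 = 838121/3440560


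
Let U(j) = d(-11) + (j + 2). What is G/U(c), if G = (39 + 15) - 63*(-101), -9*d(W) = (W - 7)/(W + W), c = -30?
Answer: -23529/103 ≈ -228.44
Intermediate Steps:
d(W) = -(-7 + W)/(18*W) (d(W) = -(W - 7)/(9*(W + W)) = -(-7 + W)/(9*(2*W)) = -(-7 + W)*1/(2*W)/9 = -(-7 + W)/(18*W))
U(j) = 21/11 + j (U(j) = (1/18)*(7 - 1*(-11))/(-11) + (j + 2) = (1/18)*(-1/11)*(7 + 11) + (2 + j) = (1/18)*(-1/11)*18 + (2 + j) = -1/11 + (2 + j) = 21/11 + j)
G = 6417 (G = 54 + 6363 = 6417)
G/U(c) = 6417/(21/11 - 30) = 6417/(-309/11) = 6417*(-11/309) = -23529/103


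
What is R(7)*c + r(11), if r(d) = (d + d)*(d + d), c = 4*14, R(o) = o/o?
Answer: 540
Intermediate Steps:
R(o) = 1
c = 56
r(d) = 4*d**2 (r(d) = (2*d)*(2*d) = 4*d**2)
R(7)*c + r(11) = 1*56 + 4*11**2 = 56 + 4*121 = 56 + 484 = 540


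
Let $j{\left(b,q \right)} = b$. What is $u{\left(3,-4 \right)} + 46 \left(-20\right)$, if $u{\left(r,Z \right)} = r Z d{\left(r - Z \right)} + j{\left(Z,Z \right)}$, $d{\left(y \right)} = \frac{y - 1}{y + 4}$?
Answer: $- \frac{10236}{11} \approx -930.54$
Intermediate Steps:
$d{\left(y \right)} = \frac{-1 + y}{4 + y}$
$u{\left(r,Z \right)} = Z + \frac{Z r \left(-1 + r - Z\right)}{4 + r - Z}$ ($u{\left(r,Z \right)} = r Z \frac{-1 - \left(Z - r\right)}{4 - \left(Z - r\right)} + Z = Z r \frac{-1 + r - Z}{4 + r - Z} + Z = \frac{Z r \left(-1 + r - Z\right)}{4 + r - Z} + Z = Z + \frac{Z r \left(-1 + r - Z\right)}{4 + r - Z}$)
$u{\left(3,-4 \right)} + 46 \left(-20\right) = - \frac{4 \left(4 + 3^{2} - -4 - \left(-4\right) 3\right)}{4 + 3 - -4} + 46 \left(-20\right) = - \frac{4 \left(4 + 9 + 4 + 12\right)}{4 + 3 + 4} - 920 = \left(-4\right) \frac{1}{11} \cdot 29 - 920 = - \frac{116}{11} - 920 = - \frac{10236}{11}$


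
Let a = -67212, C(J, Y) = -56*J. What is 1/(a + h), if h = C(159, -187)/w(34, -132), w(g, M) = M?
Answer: -11/738590 ≈ -1.4893e-5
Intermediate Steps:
h = 742/11 (h = -56*159/(-132) = -8904*(-1/132) = 742/11 ≈ 67.455)
1/(a + h) = 1/(-67212 + 742/11) = 1/(-738590/11) = -11/738590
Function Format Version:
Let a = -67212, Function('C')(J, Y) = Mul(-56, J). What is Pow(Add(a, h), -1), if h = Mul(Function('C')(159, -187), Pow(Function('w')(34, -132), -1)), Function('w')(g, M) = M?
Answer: Rational(-11, 738590) ≈ -1.4893e-5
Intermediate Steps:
h = Rational(742, 11) (h = Mul(Mul(-56, 159), Pow(-132, -1)) = Mul(-8904, Rational(-1, 132)) = Rational(742, 11) ≈ 67.455)
Pow(Add(a, h), -1) = Pow(Add(-67212, Rational(742, 11)), -1) = Pow(Rational(-738590, 11), -1) = Rational(-11, 738590)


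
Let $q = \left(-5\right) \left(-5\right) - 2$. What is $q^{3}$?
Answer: $12167$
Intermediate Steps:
$q = 23$ ($q = 25 - 2 = 23$)
$q^{3} = 23^{3} = 12167$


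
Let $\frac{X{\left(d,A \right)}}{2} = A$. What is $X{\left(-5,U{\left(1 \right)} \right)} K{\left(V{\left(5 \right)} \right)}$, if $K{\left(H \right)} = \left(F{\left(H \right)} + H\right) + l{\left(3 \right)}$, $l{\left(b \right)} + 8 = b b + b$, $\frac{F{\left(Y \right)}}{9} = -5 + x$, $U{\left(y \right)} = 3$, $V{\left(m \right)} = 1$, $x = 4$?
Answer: $-24$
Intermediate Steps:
$F{\left(Y \right)} = -9$ ($F{\left(Y \right)} = 9 \left(-5 + 4\right) = 9 \left(-1\right) = -9$)
$X{\left(d,A \right)} = 2 A$
$l{\left(b \right)} = -8 + b + b^{2}$ ($l{\left(b \right)} = -8 + \left(b b + b\right) = -8 + \left(b^{2} + b\right) = -8 + \left(b + b^{2}\right) = -8 + b + b^{2}$)
$K{\left(H \right)} = -5 + H$ ($K{\left(H \right)} = \left(-9 + H\right) + \left(-8 + 3 + 3^{2}\right) = \left(-9 + H\right) + \left(-8 + 3 + 9\right) = \left(-9 + H\right) + 4 = -5 + H$)
$X{\left(-5,U{\left(1 \right)} \right)} K{\left(V{\left(5 \right)} \right)} = 2 \cdot 3 \left(-5 + 1\right) = 6 \left(-4\right) = -24$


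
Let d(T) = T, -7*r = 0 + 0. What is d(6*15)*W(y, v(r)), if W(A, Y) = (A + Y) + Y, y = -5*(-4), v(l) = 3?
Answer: 2340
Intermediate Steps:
r = 0 (r = -(0 + 0)/7 = -⅐*0 = 0)
y = 20
W(A, Y) = A + 2*Y
d(6*15)*W(y, v(r)) = (6*15)*(20 + 2*3) = 90*(20 + 6) = 90*26 = 2340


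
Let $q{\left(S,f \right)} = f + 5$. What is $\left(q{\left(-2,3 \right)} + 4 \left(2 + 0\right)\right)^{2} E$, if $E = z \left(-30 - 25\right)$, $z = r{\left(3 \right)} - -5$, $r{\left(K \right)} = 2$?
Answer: $-98560$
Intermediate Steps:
$q{\left(S,f \right)} = 5 + f$
$z = 7$ ($z = 2 - -5 = 2 + 5 = 7$)
$E = -385$ ($E = 7 \left(-30 - 25\right) = 7 \left(-55\right) = -385$)
$\left(q{\left(-2,3 \right)} + 4 \left(2 + 0\right)\right)^{2} E = \left(\left(5 + 3\right) + 4 \left(2 + 0\right)\right)^{2} \left(-385\right) = \left(8 + 4 \cdot 2\right)^{2} \left(-385\right) = \left(8 + 8\right)^{2} \left(-385\right) = 16^{2} \left(-385\right) = 256 \left(-385\right) = -98560$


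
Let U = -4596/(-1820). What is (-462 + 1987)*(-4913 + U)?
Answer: -681451130/91 ≈ -7.4885e+6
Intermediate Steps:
U = 1149/455 (U = -4596*(-1/1820) = 1149/455 ≈ 2.5253)
(-462 + 1987)*(-4913 + U) = (-462 + 1987)*(-4913 + 1149/455) = 1525*(-2234266/455) = -681451130/91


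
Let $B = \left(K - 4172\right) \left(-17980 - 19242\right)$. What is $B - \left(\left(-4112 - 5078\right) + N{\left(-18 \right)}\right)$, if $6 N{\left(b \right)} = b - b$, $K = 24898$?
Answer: $-771453982$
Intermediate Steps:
$N{\left(b \right)} = 0$ ($N{\left(b \right)} = \frac{b - b}{6} = \frac{1}{6} \cdot 0 = 0$)
$B = -771463172$ ($B = \left(24898 - 4172\right) \left(-17980 - 19242\right) = 20726 \left(-37222\right) = -771463172$)
$B - \left(\left(-4112 - 5078\right) + N{\left(-18 \right)}\right) = -771463172 - \left(\left(-4112 - 5078\right) + 0\right) = -771463172 - \left(-9190 + 0\right) = -771463172 - -9190 = -771463172 + 9190 = -771453982$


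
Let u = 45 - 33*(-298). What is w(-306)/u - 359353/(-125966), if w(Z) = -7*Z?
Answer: 1273289153/414806038 ≈ 3.0696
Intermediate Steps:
u = 9879 (u = 45 + 9834 = 9879)
w(-306)/u - 359353/(-125966) = -7*(-306)/9879 - 359353/(-125966) = 2142*(1/9879) - 359353*(-1/125966) = 714/3293 + 359353/125966 = 1273289153/414806038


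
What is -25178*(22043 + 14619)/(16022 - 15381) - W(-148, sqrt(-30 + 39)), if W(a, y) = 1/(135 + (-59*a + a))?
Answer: -8048298214725/5588879 ≈ -1.4401e+6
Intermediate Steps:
W(a, y) = 1/(135 - 58*a)
-25178*(22043 + 14619)/(16022 - 15381) - W(-148, sqrt(-30 + 39)) = -25178*(22043 + 14619)/(16022 - 15381) - (-1)/(-135 + 58*(-148)) = -25178/(641/36662) - (-1)/(-135 - 8584) = -25178/(641*(1/36662)) - (-1)/(-8719) = -25178/641/36662 - (-1)*(-1)/8719 = -25178*36662/641 - 1*1/8719 = -923075836/641 - 1/8719 = -8048298214725/5588879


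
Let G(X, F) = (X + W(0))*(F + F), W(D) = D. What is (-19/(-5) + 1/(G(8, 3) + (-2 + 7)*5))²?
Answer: 1937664/133225 ≈ 14.544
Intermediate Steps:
G(X, F) = 2*F*X (G(X, F) = (X + 0)*(F + F) = X*(2*F) = 2*F*X)
(-19/(-5) + 1/(G(8, 3) + (-2 + 7)*5))² = (-19/(-5) + 1/(2*3*8 + (-2 + 7)*5))² = (-19*(-⅕) + 1/(48 + 5*5))² = (19/5 + 1/(48 + 25))² = (19/5 + 1/73)² = (1392/365)² = 1937664/133225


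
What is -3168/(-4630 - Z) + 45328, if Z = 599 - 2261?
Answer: 16817084/371 ≈ 45329.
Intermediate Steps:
Z = -1662
-3168/(-4630 - Z) + 45328 = -3168/(-4630 - 1*(-1662)) + 45328 = -3168/(-4630 + 1662) + 45328 = -3168/(-2968) + 45328 = -3168*(-1/2968) + 45328 = 396/371 + 45328 = 16817084/371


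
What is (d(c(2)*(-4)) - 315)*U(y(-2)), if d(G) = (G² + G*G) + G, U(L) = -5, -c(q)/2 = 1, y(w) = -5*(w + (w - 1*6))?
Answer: 895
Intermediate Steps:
y(w) = 30 - 10*w (y(w) = -5*(w + (w - 6)) = -5*(w + (-6 + w)) = -5*(-6 + 2*w) = 30 - 10*w)
c(q) = -2 (c(q) = -2*1 = -2)
d(G) = G + 2*G² (d(G) = (G² + G²) + G = 2*G² + G = G + 2*G²)
(d(c(2)*(-4)) - 315)*U(y(-2)) = ((-2*(-4))*(1 + 2*(-2*(-4))) - 315)*(-5) = (8*(1 + 2*8) - 315)*(-5) = (8*(1 + 16) - 315)*(-5) = (8*17 - 315)*(-5) = (136 - 315)*(-5) = -179*(-5) = 895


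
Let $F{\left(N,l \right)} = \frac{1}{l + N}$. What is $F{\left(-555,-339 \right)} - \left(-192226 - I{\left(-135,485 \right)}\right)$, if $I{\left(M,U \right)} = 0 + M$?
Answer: $\frac{171729353}{894} \approx 1.9209 \cdot 10^{5}$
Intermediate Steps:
$I{\left(M,U \right)} = M$
$F{\left(N,l \right)} = \frac{1}{N + l}$
$F{\left(-555,-339 \right)} - \left(-192226 - I{\left(-135,485 \right)}\right) = \frac{1}{-555 - 339} - \left(-192226 - -135\right) = \frac{1}{-894} - \left(-192226 + 135\right) = - \frac{1}{894} - -192091 = - \frac{1}{894} + 192091 = \frac{171729353}{894}$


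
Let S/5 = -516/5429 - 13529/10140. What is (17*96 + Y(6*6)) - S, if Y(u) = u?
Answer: 18443381197/11010012 ≈ 1675.1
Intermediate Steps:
S = -78681181/11010012 (S = 5*(-516/5429 - 13529/10140) = 5*(-78681181/55050060) = -78681181/11010012 ≈ -7.1463)
(17*96 + Y(6*6)) - S = (17*96 + 6*6) - 1*(-78681181/11010012) = (1632 + 36) + 78681181/11010012 = 1668 + 78681181/11010012 = 18443381197/11010012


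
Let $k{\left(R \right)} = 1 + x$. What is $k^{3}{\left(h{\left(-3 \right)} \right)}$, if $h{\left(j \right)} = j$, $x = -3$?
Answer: $-8$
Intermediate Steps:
$k{\left(R \right)} = -2$ ($k{\left(R \right)} = 1 - 3 = -2$)
$k^{3}{\left(h{\left(-3 \right)} \right)} = \left(-2\right)^{3} = -8$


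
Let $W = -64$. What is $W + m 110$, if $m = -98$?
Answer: $-10844$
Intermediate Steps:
$W + m 110 = -64 - 10780 = -10844$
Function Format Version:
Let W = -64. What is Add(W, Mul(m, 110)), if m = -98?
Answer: -10844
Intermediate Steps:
Add(W, Mul(m, 110)) = Add(-64, Mul(-98, 110)) = Add(-64, -10780) = -10844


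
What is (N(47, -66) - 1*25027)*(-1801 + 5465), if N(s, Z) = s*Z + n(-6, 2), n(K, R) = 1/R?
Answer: -103062824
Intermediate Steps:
N(s, Z) = 1/2 + Z*s (N(s, Z) = s*Z + 1/2 = Z*s + 1/2 = 1/2 + Z*s)
(N(47, -66) - 1*25027)*(-1801 + 5465) = ((1/2 - 66*47) - 1*25027)*(-1801 + 5465) = ((1/2 - 3102) - 25027)*3664 = (-6203/2 - 25027)*3664 = -56257/2*3664 = -103062824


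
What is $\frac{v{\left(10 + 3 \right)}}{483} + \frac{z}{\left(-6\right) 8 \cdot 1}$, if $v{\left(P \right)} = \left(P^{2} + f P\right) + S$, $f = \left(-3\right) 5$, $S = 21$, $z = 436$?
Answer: $- \frac{17569}{1932} \approx -9.0937$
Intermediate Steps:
$f = -15$
$v{\left(P \right)} = 21 + P^{2} - 15 P$ ($v{\left(P \right)} = \left(P^{2} - 15 P\right) + 21 = 21 + P^{2} - 15 P$)
$\frac{v{\left(10 + 3 \right)}}{483} + \frac{z}{\left(-6\right) 8 \cdot 1} = \frac{21 + \left(10 + 3\right)^{2} - 15 \left(10 + 3\right)}{483} + \frac{436}{\left(-6\right) 8 \cdot 1} = \left(21 + 13^{2} - 195\right) \frac{1}{483} + \frac{436}{\left(-48\right) 1} = \left(21 + 169 - 195\right) \frac{1}{483} + \frac{436}{-48} = \left(-5\right) \frac{1}{483} + 436 \left(- \frac{1}{48}\right) = - \frac{5}{483} - \frac{109}{12} = - \frac{17569}{1932}$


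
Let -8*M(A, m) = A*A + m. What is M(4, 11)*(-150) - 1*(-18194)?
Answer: 74801/4 ≈ 18700.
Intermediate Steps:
M(A, m) = -m/8 - A²/8 (M(A, m) = -(A*A + m)/8 = -(A² + m)/8 = -(m + A²)/8 = -m/8 - A²/8)
M(4, 11)*(-150) - 1*(-18194) = (-⅛*11 - ⅛*4²)*(-150) - 1*(-18194) = (-11/8 - ⅛*16)*(-150) + 18194 = (-11/8 - 2)*(-150) + 18194 = -27/8*(-150) + 18194 = 2025/4 + 18194 = 74801/4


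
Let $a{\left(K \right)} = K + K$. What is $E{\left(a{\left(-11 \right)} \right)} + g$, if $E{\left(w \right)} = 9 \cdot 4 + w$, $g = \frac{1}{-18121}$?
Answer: $\frac{253693}{18121} \approx 14.0$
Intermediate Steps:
$g = - \frac{1}{18121} \approx -5.5185 \cdot 10^{-5}$
$a{\left(K \right)} = 2 K$
$E{\left(w \right)} = 36 + w$
$E{\left(a{\left(-11 \right)} \right)} + g = \left(36 + 2 \left(-11\right)\right) - \frac{1}{18121} = \left(36 - 22\right) - \frac{1}{18121} = 14 - \frac{1}{18121} = \frac{253693}{18121}$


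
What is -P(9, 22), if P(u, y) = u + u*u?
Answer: -90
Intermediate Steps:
P(u, y) = u + u**2
-P(9, 22) = -9*(1 + 9) = -9*10 = -1*90 = -90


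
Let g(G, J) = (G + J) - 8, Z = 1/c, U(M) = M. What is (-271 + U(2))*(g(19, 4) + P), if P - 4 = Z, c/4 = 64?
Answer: -1308685/256 ≈ -5112.0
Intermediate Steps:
c = 256 (c = 4*64 = 256)
Z = 1/256 ≈ 0.0039063
P = 1025/256 (P = 4 + 1/256 = 1025/256 ≈ 4.0039)
g(G, J) = -8 + G + J
(-271 + U(2))*(g(19, 4) + P) = (-271 + 2)*((-8 + 19 + 4) + 1025/256) = -269*(15 + 1025/256) = -269*4865/256 = -1308685/256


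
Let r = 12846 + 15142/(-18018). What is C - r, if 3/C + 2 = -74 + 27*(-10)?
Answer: -40039853905/3117114 ≈ -12845.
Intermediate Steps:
C = -3/346 (C = 3/(-2 + (-74 + 27*(-10))) = 3/(-2 + (-74 - 270)) = 3/(-2 - 344) = 3/(-346) = 3*(-1/346) = -3/346 ≈ -0.0086705)
r = 115722043/9009 (r = 12846 + 15142*(-1/18018) = 12846 - 7571/9009 = 115722043/9009 ≈ 12845.)
C - r = -3/346 - 1*115722043/9009 = -3/346 - 115722043/9009 = -40039853905/3117114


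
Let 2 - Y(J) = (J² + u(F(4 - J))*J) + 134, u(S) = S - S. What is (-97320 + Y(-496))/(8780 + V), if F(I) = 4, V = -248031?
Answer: 343468/239251 ≈ 1.4356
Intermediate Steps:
u(S) = 0
Y(J) = -132 - J² (Y(J) = 2 - ((J² + 0*J) + 134) = 2 - ((J² + 0) + 134) = 2 - (J² + 134) = 2 - (134 + J²) = 2 + (-134 - J²) = -132 - J²)
(-97320 + Y(-496))/(8780 + V) = (-97320 + (-132 - 1*(-496)²))/(8780 - 248031) = (-97320 + (-132 - 1*246016))/(-239251) = (-97320 + (-132 - 246016))*(-1/239251) = (-97320 - 246148)*(-1/239251) = -343468*(-1/239251) = 343468/239251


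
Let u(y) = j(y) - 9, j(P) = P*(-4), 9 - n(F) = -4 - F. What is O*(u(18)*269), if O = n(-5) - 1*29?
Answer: 457569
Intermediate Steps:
n(F) = 13 + F (n(F) = 9 - (-4 - F) = 9 + (4 + F) = 13 + F)
O = -21 (O = (13 - 5) - 1*29 = 8 - 29 = -21)
j(P) = -4*P
u(y) = -9 - 4*y (u(y) = -4*y - 9 = -9 - 4*y)
O*(u(18)*269) = -21*(-9 - 4*18)*269 = -21*(-9 - 72)*269 = -(-1701)*269 = -21*(-21789) = 457569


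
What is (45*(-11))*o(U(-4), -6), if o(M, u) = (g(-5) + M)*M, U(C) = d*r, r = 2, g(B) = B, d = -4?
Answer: -51480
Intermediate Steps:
U(C) = -8 (U(C) = -4*2 = -8)
o(M, u) = M*(-5 + M) (o(M, u) = (-5 + M)*M = M*(-5 + M))
(45*(-11))*o(U(-4), -6) = (45*(-11))*(-8*(-5 - 8)) = -(-3960)*(-13) = -495*104 = -51480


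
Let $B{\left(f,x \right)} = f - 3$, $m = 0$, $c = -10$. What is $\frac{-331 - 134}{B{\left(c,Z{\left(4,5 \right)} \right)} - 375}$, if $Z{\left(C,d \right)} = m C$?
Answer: $\frac{465}{388} \approx 1.1985$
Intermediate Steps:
$Z{\left(C,d \right)} = 0$ ($Z{\left(C,d \right)} = 0 C = 0$)
$B{\left(f,x \right)} = -3 + f$
$\frac{-331 - 134}{B{\left(c,Z{\left(4,5 \right)} \right)} - 375} = \frac{-331 - 134}{\left(-3 - 10\right) - 375} = - \frac{465}{-13 - 375} = - \frac{465}{-388} = \left(-465\right) \left(- \frac{1}{388}\right) = \frac{465}{388}$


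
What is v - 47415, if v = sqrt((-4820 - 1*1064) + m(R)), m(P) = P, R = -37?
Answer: -47415 + I*sqrt(5921) ≈ -47415.0 + 76.948*I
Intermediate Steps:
v = I*sqrt(5921) (v = sqrt((-4820 - 1*1064) - 37) = sqrt((-4820 - 1064) - 37) = sqrt(-5884 - 37) = sqrt(-5921) = I*sqrt(5921) ≈ 76.948*I)
v - 47415 = I*sqrt(5921) - 47415 = -47415 + I*sqrt(5921)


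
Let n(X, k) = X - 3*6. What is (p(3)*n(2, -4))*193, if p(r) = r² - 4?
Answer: -15440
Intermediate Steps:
p(r) = -4 + r²
n(X, k) = -18 + X (n(X, k) = X - 18 = -18 + X)
(p(3)*n(2, -4))*193 = ((-4 + 3²)*(-18 + 2))*193 = ((-4 + 9)*(-16))*193 = (5*(-16))*193 = -80*193 = -15440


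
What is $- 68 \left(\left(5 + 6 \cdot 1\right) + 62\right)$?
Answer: $-4964$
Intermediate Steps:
$- 68 \left(\left(5 + 6 \cdot 1\right) + 62\right) = - 68 \left(\left(5 + 6\right) + 62\right) = - 68 \left(11 + 62\right) = \left(-68\right) 73 = -4964$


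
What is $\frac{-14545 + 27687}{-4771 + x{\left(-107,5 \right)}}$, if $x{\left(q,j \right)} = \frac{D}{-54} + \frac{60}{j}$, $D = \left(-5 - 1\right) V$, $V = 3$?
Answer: $- \frac{19713}{7138} \approx -2.7617$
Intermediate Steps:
$D = -18$ ($D = \left(-5 - 1\right) 3 = \left(-6\right) 3 = -18$)
$x{\left(q,j \right)} = \frac{1}{3} + \frac{60}{j}$ ($x{\left(q,j \right)} = - \frac{18}{-54} + \frac{60}{j} = \left(-18\right) \left(- \frac{1}{54}\right) + \frac{60}{j} = \frac{1}{3} + \frac{60}{j}$)
$\frac{-14545 + 27687}{-4771 + x{\left(-107,5 \right)}} = \frac{-14545 + 27687}{-4771 + \frac{180 + 5}{3 \cdot 5}} = \frac{13142}{-4771 + \frac{1}{3} \cdot \frac{1}{5} \cdot 185} = \frac{13142}{-4771 + \frac{37}{3}} = \frac{13142}{- \frac{14276}{3}} = 13142 \left(- \frac{3}{14276}\right) = - \frac{19713}{7138}$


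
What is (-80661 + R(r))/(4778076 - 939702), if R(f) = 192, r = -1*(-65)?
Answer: -8941/426486 ≈ -0.020964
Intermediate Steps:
r = 65
(-80661 + R(r))/(4778076 - 939702) = (-80661 + 192)/(4778076 - 939702) = -80469/3838374 = -80469*1/3838374 = -8941/426486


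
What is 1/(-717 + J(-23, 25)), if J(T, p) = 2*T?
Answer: -1/763 ≈ -0.0013106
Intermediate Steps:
1/(-717 + J(-23, 25)) = 1/(-717 + 2*(-23)) = 1/(-717 - 46) = 1/(-763) = -1/763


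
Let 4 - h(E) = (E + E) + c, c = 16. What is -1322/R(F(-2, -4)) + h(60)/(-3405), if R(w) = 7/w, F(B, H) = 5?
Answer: -7502042/7945 ≈ -944.25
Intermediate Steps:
h(E) = -12 - 2*E (h(E) = 4 - ((E + E) + 16) = 4 - (2*E + 16) = 4 - (16 + 2*E) = 4 + (-16 - 2*E) = -12 - 2*E)
-1322/R(F(-2, -4)) + h(60)/(-3405) = -1322/(7/5) + (-12 - 2*60)/(-3405) = -1322/(7*(1/5)) + (-12 - 120)*(-1/3405) = -1322/7/5 - 132*(-1/3405) = -1322*5/7 + 44/1135 = -6610/7 + 44/1135 = -7502042/7945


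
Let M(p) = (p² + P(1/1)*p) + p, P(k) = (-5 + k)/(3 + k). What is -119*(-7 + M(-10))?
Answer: -11067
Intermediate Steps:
P(k) = (-5 + k)/(3 + k)
M(p) = p² (M(p) = (p² + ((-5 + 1/1)/(3 + 1/1))*p) + p = (p² + ((-5 + 1)/(3 + 1))*p) + p = (p² + (-4/4)*p) + p = (p² + ((¼)*(-4))*p) + p = (p² - p) + p = p²)
-119*(-7 + M(-10)) = -119*(-7 + (-10)²) = -119*(-7 + 100) = -119*93 = -11067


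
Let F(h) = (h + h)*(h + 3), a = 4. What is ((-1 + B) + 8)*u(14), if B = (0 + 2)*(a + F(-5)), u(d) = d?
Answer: 770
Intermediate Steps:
F(h) = 2*h*(3 + h) (F(h) = (2*h)*(3 + h) = 2*h*(3 + h))
B = 48 (B = (0 + 2)*(4 + 2*(-5)*(3 - 5)) = 2*(4 + 2*(-5)*(-2)) = 2*(4 + 20) = 2*24 = 48)
((-1 + B) + 8)*u(14) = ((-1 + 48) + 8)*14 = (47 + 8)*14 = 55*14 = 770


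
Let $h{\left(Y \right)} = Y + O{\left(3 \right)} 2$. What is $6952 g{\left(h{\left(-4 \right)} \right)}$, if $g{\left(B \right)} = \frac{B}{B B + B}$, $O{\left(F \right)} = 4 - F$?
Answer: $-6952$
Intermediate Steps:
$h{\left(Y \right)} = 2 + Y$ ($h{\left(Y \right)} = Y + \left(4 - 3\right) 2 = Y + 1 \cdot 2 = Y + 2 = 2 + Y$)
$g{\left(B \right)} = \frac{B}{B + B^{2}}$ ($g{\left(B \right)} = \frac{B}{B^{2} + B} = \frac{B}{B + B^{2}}$)
$6952 g{\left(h{\left(-4 \right)} \right)} = \frac{6952}{1 + \left(2 - 4\right)} = \frac{6952}{1 - 2} = \frac{6952}{-1} = 6952 \left(-1\right) = -6952$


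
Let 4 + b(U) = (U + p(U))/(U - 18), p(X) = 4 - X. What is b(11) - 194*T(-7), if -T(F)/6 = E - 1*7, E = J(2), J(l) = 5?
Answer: -16328/7 ≈ -2332.6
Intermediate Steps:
E = 5
T(F) = 12 (T(F) = -6*(5 - 1*7) = -6*(5 - 7) = -6*(-2) = 12)
b(U) = -4 + 4/(-18 + U) (b(U) = -4 + (U + (4 - U))/(U - 18) = -4 + 4/(-18 + U))
b(11) - 194*T(-7) = 4*(19 - 1*11)/(-18 + 11) - 194*12 = 4*(19 - 11)/(-7) - 2328 = 4*(-1/7)*8 - 2328 = -32/7 - 2328 = -16328/7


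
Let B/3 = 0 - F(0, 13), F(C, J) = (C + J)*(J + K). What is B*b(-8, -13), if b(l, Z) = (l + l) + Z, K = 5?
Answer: 20358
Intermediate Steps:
F(C, J) = (5 + J)*(C + J) (F(C, J) = (C + J)*(J + 5) = (C + J)*(5 + J) = (5 + J)*(C + J))
b(l, Z) = Z + 2*l (b(l, Z) = 2*l + Z = Z + 2*l)
B = -702 (B = 3*(0 - (13**2 + 5*0 + 5*13 + 0*13)) = 3*(0 - (169 + 0 + 65 + 0)) = 3*(0 - 1*234) = 3*(0 - 234) = 3*(-234) = -702)
B*b(-8, -13) = -702*(-13 + 2*(-8)) = -702*(-13 - 16) = -702*(-29) = 20358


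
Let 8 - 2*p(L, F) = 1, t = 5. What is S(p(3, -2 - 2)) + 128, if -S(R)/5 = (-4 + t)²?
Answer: 123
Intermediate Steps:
p(L, F) = 7/2 (p(L, F) = 4 - ½*1 = 4 - ½ = 7/2)
S(R) = -5 (S(R) = -5*(-4 + 5)² = -5*1² = -5*1 = -5)
S(p(3, -2 - 2)) + 128 = -5 + 128 = 123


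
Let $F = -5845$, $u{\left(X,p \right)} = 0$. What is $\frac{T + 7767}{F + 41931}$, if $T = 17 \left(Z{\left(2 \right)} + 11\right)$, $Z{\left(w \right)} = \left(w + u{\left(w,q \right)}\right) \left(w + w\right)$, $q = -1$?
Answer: $\frac{4045}{18043} \approx 0.22419$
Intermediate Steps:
$Z{\left(w \right)} = 2 w^{2}$ ($Z{\left(w \right)} = \left(w + 0\right) \left(w + w\right) = w 2 w = 2 w^{2}$)
$T = 323$ ($T = 17 \left(2 \cdot 2^{2} + 11\right) = 17 \left(2 \cdot 4 + 11\right) = 17 \left(8 + 11\right) = 17 \cdot 19 = 323$)
$\frac{T + 7767}{F + 41931} = \frac{323 + 7767}{-5845 + 41931} = \frac{8090}{36086} = 8090 \cdot \frac{1}{36086} = \frac{4045}{18043}$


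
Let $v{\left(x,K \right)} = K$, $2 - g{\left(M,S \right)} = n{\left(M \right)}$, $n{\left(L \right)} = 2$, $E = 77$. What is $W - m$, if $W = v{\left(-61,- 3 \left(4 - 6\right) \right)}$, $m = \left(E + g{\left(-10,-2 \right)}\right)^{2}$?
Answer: $-5923$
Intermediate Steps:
$g{\left(M,S \right)} = 0$ ($g{\left(M,S \right)} = 2 - 2 = 0$)
$m = 5929$ ($m = \left(77 + 0\right)^{2} = 77^{2} = 5929$)
$W = 6$ ($W = - 3 \left(4 - 6\right) = \left(-3\right) \left(-2\right) = 6$)
$W - m = 6 - 5929 = -5923$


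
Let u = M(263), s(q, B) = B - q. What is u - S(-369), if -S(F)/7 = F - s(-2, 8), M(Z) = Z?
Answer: -2390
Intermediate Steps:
u = 263
S(F) = 70 - 7*F (S(F) = -7*(F - (8 - 1*(-2))) = -7*(F - (8 + 2)) = -7*(F - 1*10) = -7*(F - 10) = -7*(-10 + F) = 70 - 7*F)
u - S(-369) = 263 - (70 - 7*(-369)) = 263 - (70 + 2583) = 263 - 1*2653 = 263 - 2653 = -2390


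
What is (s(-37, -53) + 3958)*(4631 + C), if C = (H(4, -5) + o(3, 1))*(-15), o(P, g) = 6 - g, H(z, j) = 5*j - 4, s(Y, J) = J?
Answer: 19489855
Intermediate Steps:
H(z, j) = -4 + 5*j
C = 360 (C = ((-4 + 5*(-5)) + (6 - 1*1))*(-15) = ((-4 - 25) + (6 - 1))*(-15) = (-29 + 5)*(-15) = -24*(-15) = 360)
(s(-37, -53) + 3958)*(4631 + C) = (-53 + 3958)*(4631 + 360) = 3905*4991 = 19489855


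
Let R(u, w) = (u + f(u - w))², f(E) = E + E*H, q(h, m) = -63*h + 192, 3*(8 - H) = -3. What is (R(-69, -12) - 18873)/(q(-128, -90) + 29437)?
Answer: 389448/37693 ≈ 10.332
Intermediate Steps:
H = 9 (H = 8 - ⅓*(-3) = 8 + 1 = 9)
q(h, m) = 192 - 63*h
f(E) = 10*E (f(E) = E + E*9 = E + 9*E = 10*E)
R(u, w) = (-10*w + 11*u)² (R(u, w) = (u + 10*(u - w))² = (u + (-10*w + 10*u))² = (-10*w + 11*u)²)
(R(-69, -12) - 18873)/(q(-128, -90) + 29437) = ((-10*(-12) + 11*(-69))² - 18873)/((192 - 63*(-128)) + 29437) = ((120 - 759)² - 18873)/((192 + 8064) + 29437) = ((-639)² - 18873)/(8256 + 29437) = (408321 - 18873)/37693 = 389448*(1/37693) = 389448/37693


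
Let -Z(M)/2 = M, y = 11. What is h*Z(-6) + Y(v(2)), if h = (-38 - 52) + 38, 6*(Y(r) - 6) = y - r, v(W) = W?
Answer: -1233/2 ≈ -616.50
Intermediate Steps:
Z(M) = -2*M
Y(r) = 47/6 - r/6 (Y(r) = 6 + (11 - r)/6 = 6 + (11/6 - r/6) = 47/6 - r/6)
h = -52 (h = -90 + 38 = -52)
h*Z(-6) + Y(v(2)) = -(-104)*(-6) + (47/6 - ⅙*2) = -52*12 + (47/6 - ⅓) = -624 + 15/2 = -1233/2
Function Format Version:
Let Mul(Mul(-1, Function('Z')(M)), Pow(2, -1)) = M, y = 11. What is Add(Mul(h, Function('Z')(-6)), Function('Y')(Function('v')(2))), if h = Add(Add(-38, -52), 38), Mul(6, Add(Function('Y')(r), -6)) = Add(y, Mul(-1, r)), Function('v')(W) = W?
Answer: Rational(-1233, 2) ≈ -616.50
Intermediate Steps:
Function('Z')(M) = Mul(-2, M)
Function('Y')(r) = Add(Rational(47, 6), Mul(Rational(-1, 6), r)) (Function('Y')(r) = Add(6, Mul(Rational(1, 6), Add(11, Mul(-1, r)))) = Add(6, Add(Rational(11, 6), Mul(Rational(-1, 6), r))) = Add(Rational(47, 6), Mul(Rational(-1, 6), r)))
h = -52 (h = Add(-90, 38) = -52)
Add(Mul(h, Function('Z')(-6)), Function('Y')(Function('v')(2))) = Add(Mul(-52, Mul(-2, -6)), Add(Rational(47, 6), Mul(Rational(-1, 6), 2))) = Add(Mul(-52, 12), Add(Rational(47, 6), Rational(-1, 3))) = Add(-624, Rational(15, 2)) = Rational(-1233, 2)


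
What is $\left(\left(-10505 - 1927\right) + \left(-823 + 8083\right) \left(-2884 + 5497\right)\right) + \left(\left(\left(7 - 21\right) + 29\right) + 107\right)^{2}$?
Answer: $18972832$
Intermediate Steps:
$\left(\left(-10505 - 1927\right) + \left(-823 + 8083\right) \left(-2884 + 5497\right)\right) + \left(\left(\left(7 - 21\right) + 29\right) + 107\right)^{2} = \left(-12432 + 7260 \cdot 2613\right) + \left(\left(-14 + 29\right) + 107\right)^{2} = \left(-12432 + 18970380\right) + \left(15 + 107\right)^{2} = 18957948 + 122^{2} = 18957948 + 14884 = 18972832$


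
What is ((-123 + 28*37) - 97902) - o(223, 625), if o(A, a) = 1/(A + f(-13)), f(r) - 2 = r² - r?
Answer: -39474524/407 ≈ -96989.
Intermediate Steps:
f(r) = 2 + r² - r (f(r) = 2 + (r² - r) = 2 + r² - r)
o(A, a) = 1/(184 + A) (o(A, a) = 1/(A + (2 + (-13)² - 1*(-13))) = 1/(A + (2 + 169 + 13)) = 1/(A + 184) = 1/(184 + A))
((-123 + 28*37) - 97902) - o(223, 625) = ((-123 + 28*37) - 97902) - 1/(184 + 223) = ((-123 + 1036) - 97902) - 1/407 = (913 - 97902) - 1*1/407 = -96989 - 1/407 = -39474524/407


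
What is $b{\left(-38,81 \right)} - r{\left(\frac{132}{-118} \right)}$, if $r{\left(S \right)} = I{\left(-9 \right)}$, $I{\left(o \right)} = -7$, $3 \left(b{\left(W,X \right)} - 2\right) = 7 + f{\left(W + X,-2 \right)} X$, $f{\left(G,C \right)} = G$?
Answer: $\frac{3517}{3} \approx 1172.3$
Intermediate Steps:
$b{\left(W,X \right)} = \frac{13}{3} + \frac{X \left(W + X\right)}{3}$ ($b{\left(W,X \right)} = 2 + \frac{7 + \left(W + X\right) X}{3} = 2 + \frac{7 + X \left(W + X\right)}{3} = 2 + \left(\frac{7}{3} + \frac{X \left(W + X\right)}{3}\right) = \frac{13}{3} + \frac{X \left(W + X\right)}{3}$)
$r{\left(S \right)} = -7$
$b{\left(-38,81 \right)} - r{\left(\frac{132}{-118} \right)} = \left(\frac{13}{3} + \frac{1}{3} \cdot 81 \left(-38 + 81\right)\right) - -7 = \left(\frac{13}{3} + \frac{1}{3} \cdot 81 \cdot 43\right) + 7 = \left(\frac{13}{3} + 1161\right) + 7 = \frac{3496}{3} + 7 = \frac{3517}{3}$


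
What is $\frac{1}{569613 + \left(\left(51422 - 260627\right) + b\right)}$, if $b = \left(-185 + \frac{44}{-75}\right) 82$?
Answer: $\frac{75}{25889242} \approx 2.897 \cdot 10^{-6}$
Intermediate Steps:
$b = - \frac{1141358}{75}$ ($b = \left(-185 + 44 \left(- \frac{1}{75}\right)\right) 82 = \left(-185 - \frac{44}{75}\right) 82 = \left(- \frac{13919}{75}\right) 82 = - \frac{1141358}{75} \approx -15218.0$)
$\frac{1}{569613 + \left(\left(51422 - 260627\right) + b\right)} = \frac{1}{569613 + \left(\left(51422 - 260627\right) - \frac{1141358}{75}\right)} = \frac{1}{569613 - \frac{16831733}{75}} = \frac{1}{\frac{25889242}{75}} = \frac{75}{25889242}$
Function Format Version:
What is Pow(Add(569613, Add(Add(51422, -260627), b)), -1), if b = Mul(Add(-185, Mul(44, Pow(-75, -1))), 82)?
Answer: Rational(75, 25889242) ≈ 2.8970e-6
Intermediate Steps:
b = Rational(-1141358, 75) (b = Mul(Add(-185, Mul(44, Rational(-1, 75))), 82) = Mul(Add(-185, Rational(-44, 75)), 82) = Mul(Rational(-13919, 75), 82) = Rational(-1141358, 75) ≈ -15218.)
Pow(Add(569613, Add(Add(51422, -260627), b)), -1) = Pow(Add(569613, Add(Add(51422, -260627), Rational(-1141358, 75))), -1) = Pow(Add(569613, Add(-209205, Rational(-1141358, 75))), -1) = Pow(Add(569613, Rational(-16831733, 75)), -1) = Pow(Rational(25889242, 75), -1) = Rational(75, 25889242)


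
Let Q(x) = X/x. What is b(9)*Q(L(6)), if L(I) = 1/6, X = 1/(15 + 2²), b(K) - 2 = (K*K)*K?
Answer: 4386/19 ≈ 230.84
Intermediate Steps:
b(K) = 2 + K³ (b(K) = 2 + (K*K)*K = 2 + K²*K = 2 + K³)
X = 1/19 (X = 1/(15 + 4) = 1/19 ≈ 0.052632)
L(I) = ⅙
Q(x) = 1/(19*x)
b(9)*Q(L(6)) = (2 + 9³)*(1/(19*(⅙))) = (2 + 729)*((1/19)*6) = 731*(6/19) = 4386/19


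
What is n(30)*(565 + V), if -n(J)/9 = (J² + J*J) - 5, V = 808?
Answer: -22180815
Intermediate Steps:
n(J) = 45 - 18*J² (n(J) = -9*((J² + J*J) - 5) = -9*((J² + J²) - 5) = -9*(2*J² - 5) = -9*(-5 + 2*J²) = 45 - 18*J²)
n(30)*(565 + V) = (45 - 18*30²)*(565 + 808) = (45 - 18*900)*1373 = (45 - 16200)*1373 = -16155*1373 = -22180815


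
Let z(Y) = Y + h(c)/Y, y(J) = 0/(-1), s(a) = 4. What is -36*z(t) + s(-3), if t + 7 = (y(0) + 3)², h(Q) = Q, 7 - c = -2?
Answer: -230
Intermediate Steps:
c = 9 (c = 7 - 1*(-2) = 7 + 2 = 9)
y(J) = 0 (y(J) = 0*(-1) = 0)
t = 2 (t = -7 + (0 + 3)² = -7 + 3² = -7 + 9 = 2)
z(Y) = Y + 9/Y
-36*z(t) + s(-3) = -36*(2 + 9/2) + 4 = -36*13/2 + 4 = -234 + 4 = -230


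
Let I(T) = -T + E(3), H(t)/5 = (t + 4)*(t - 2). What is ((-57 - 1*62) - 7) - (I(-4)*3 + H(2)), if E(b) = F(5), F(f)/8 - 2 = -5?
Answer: -66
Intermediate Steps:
F(f) = -24 (F(f) = 16 + 8*(-5) = 16 - 40 = -24)
E(b) = -24
H(t) = 5*(-2 + t)*(4 + t) (H(t) = 5*((t + 4)*(t - 2)) = 5*((4 + t)*(-2 + t)) = 5*((-2 + t)*(4 + t)) = 5*(-2 + t)*(4 + t))
I(T) = -24 - T (I(T) = -T - 24 = -24 - T)
((-57 - 1*62) - 7) - (I(-4)*3 + H(2)) = ((-57 - 1*62) - 7) - ((-24 - 1*(-4))*3 + (-40 + 5*2² + 10*2)) = ((-57 - 62) - 7) - ((-24 + 4)*3 + (-40 + 5*4 + 20)) = (-119 - 7) - (-20*3 + (-40 + 20 + 20)) = -126 - (-60 + 0) = -126 - 1*(-60) = -126 + 60 = -66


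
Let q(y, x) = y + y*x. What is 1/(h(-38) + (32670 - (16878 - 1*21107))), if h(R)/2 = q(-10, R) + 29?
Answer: 1/37697 ≈ 2.6527e-5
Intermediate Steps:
q(y, x) = y + x*y
h(R) = 38 - 20*R (h(R) = 2*(-10*(1 + R) + 29) = 2*((-10 - 10*R) + 29) = 2*(19 - 10*R) = 38 - 20*R)
1/(h(-38) + (32670 - (16878 - 1*21107))) = 1/((38 - 20*(-38)) + (32670 - (16878 - 1*21107))) = 1/((38 + 760) + (32670 - (16878 - 21107))) = 1/(798 + (32670 - 1*(-4229))) = 1/(798 + (32670 + 4229)) = 1/(798 + 36899) = 1/37697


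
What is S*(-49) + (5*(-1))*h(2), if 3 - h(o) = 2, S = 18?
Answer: -887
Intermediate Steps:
h(o) = 1 (h(o) = 3 - 1*2 = 3 - 2 = 1)
S*(-49) + (5*(-1))*h(2) = 18*(-49) + (5*(-1))*1 = -882 - 5*1 = -882 - 5 = -887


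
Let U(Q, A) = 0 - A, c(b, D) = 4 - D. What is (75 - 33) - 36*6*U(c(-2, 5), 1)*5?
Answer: 1122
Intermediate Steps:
U(Q, A) = -A
(75 - 33) - 36*6*U(c(-2, 5), 1)*5 = (75 - 33) - 36*6*(-1*1)*5 = 42 - 36*6*(-1)*5 = 42 - (-216)*5 = 42 - 36*(-30) = 42 + 1080 = 1122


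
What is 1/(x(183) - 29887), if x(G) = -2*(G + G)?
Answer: -1/30619 ≈ -3.2659e-5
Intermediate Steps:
x(G) = -4*G
1/(x(183) - 29887) = 1/(-4*183 - 29887) = 1/(-732 - 29887) = 1/(-30619) = -1/30619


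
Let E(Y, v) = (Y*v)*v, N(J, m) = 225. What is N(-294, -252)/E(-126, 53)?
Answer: -25/39326 ≈ -0.00063571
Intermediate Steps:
E(Y, v) = Y*v²
N(-294, -252)/E(-126, 53) = 225/((-126*53²)) = 225/((-126*2809)) = 225/(-353934) = 225*(-1/353934) = -25/39326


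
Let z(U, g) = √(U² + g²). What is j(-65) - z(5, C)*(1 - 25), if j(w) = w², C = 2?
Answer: 4225 + 24*√29 ≈ 4354.2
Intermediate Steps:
j(-65) - z(5, C)*(1 - 25) = (-65)² - √(5² + 2²)*(1 - 25) = 4225 - √(25 + 4)*(-24) = 4225 - √29*(-24) = 4225 - (-24)*√29 = 4225 + 24*√29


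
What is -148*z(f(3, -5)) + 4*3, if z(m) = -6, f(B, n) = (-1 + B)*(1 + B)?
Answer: 900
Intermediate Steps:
f(B, n) = (1 + B)*(-1 + B)
-148*z(f(3, -5)) + 4*3 = -148*(-6) + 4*3 = 888 + 12 = 900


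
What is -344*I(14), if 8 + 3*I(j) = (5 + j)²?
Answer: -121432/3 ≈ -40477.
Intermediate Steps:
I(j) = -8/3 + (5 + j)²/3
-344*I(14) = -344*(-8/3 + (5 + 14)²/3) = -344*(-8/3 + (⅓)*19²) = -344*(-8/3 + (⅓)*361) = -344*(-8/3 + 361/3) = -344*353/3 = -121432/3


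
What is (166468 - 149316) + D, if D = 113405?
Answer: 130557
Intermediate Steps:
(166468 - 149316) + D = (166468 - 149316) + 113405 = 17152 + 113405 = 130557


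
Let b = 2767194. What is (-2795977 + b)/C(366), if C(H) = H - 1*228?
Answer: -28783/138 ≈ -208.57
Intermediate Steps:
C(H) = -228 + H (C(H) = H - 228 = -228 + H)
(-2795977 + b)/C(366) = (-2795977 + 2767194)/(-228 + 366) = -28783/138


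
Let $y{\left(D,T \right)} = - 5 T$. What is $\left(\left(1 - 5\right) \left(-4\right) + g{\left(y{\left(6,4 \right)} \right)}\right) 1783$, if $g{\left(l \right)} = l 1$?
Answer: $-7132$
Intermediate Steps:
$g{\left(l \right)} = l$
$\left(\left(1 - 5\right) \left(-4\right) + g{\left(y{\left(6,4 \right)} \right)}\right) 1783 = \left(\left(1 - 5\right) \left(-4\right) - 20\right) 1783 = \left(\left(-4\right) \left(-4\right) - 20\right) 1783 = \left(16 - 20\right) 1783 = \left(-4\right) 1783 = -7132$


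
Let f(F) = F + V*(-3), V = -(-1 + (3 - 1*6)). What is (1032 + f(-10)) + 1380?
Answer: 2390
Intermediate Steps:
V = 4 (V = -(-1 + (3 - 6)) = -(-1 - 3) = -1*(-4) = 4)
f(F) = -12 + F (f(F) = F + 4*(-3) = F - 12 = -12 + F)
(1032 + f(-10)) + 1380 = (1032 + (-12 - 10)) + 1380 = (1032 - 22) + 1380 = 1010 + 1380 = 2390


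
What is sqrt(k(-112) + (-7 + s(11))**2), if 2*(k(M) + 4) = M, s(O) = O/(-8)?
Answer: sqrt(649)/8 ≈ 3.1844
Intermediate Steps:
s(O) = -O/8 (s(O) = O*(-1/8) = -O/8)
k(M) = -4 + M/2
sqrt(k(-112) + (-7 + s(11))**2) = sqrt((-4 + (1/2)*(-112)) + (-7 - 1/8*11)**2) = sqrt((-4 - 56) + (-7 - 11/8)**2) = sqrt(-60 + (-67/8)**2) = sqrt(-60 + 4489/64) = sqrt(649/64) = sqrt(649)/8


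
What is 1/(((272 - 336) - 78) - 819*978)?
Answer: -1/801124 ≈ -1.2482e-6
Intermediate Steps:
1/(((272 - 336) - 78) - 819*978) = 1/((-64 - 78) - 800982) = 1/(-142 - 800982) = 1/(-801124) = -1/801124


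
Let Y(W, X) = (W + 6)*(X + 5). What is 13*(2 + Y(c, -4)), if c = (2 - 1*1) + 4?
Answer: 169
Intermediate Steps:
c = 5 (c = (2 - 1) + 4 = 1 + 4 = 5)
Y(W, X) = (5 + X)*(6 + W) (Y(W, X) = (6 + W)*(5 + X) = (5 + X)*(6 + W))
13*(2 + Y(c, -4)) = 13*(2 + (30 + 5*5 + 6*(-4) + 5*(-4))) = 13*(2 + (30 + 25 - 24 - 20)) = 13*(2 + 11) = 13*13 = 169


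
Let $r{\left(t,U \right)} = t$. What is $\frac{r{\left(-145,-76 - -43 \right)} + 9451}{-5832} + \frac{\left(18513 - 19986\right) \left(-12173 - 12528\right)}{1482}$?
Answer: $\frac{1964639243}{80028} \approx 24549.0$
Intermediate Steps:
$\frac{r{\left(-145,-76 - -43 \right)} + 9451}{-5832} + \frac{\left(18513 - 19986\right) \left(-12173 - 12528\right)}{1482} = \frac{-145 + 9451}{-5832} + \frac{\left(18513 - 19986\right) \left(-12173 - 12528\right)}{1482} = 9306 \left(- \frac{1}{5832}\right) + \left(-1473\right) \left(-24701\right) \frac{1}{1482} = - \frac{517}{324} + 36384573 \cdot \frac{1}{1482} = - \frac{517}{324} + \frac{12128191}{494} = \frac{1964639243}{80028}$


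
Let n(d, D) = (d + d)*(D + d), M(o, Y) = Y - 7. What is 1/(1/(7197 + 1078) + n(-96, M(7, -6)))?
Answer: 8275/173179201 ≈ 4.7783e-5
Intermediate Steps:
M(o, Y) = -7 + Y
n(d, D) = 2*d*(D + d) (n(d, D) = (2*d)*(D + d) = 2*d*(D + d))
1/(1/(7197 + 1078) + n(-96, M(7, -6))) = 1/(1/(7197 + 1078) + 2*(-96)*((-7 - 6) - 96)) = 1/(1/8275 + 2*(-96)*(-13 - 96)) = 1/(1/8275 + 2*(-96)*(-109)) = 1/(1/8275 + 20928) = 1/(173179201/8275) = 8275/173179201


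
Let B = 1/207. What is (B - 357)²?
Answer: 5460914404/42849 ≈ 1.2745e+5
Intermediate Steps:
B = 1/207 ≈ 0.0048309
(B - 357)² = (1/207 - 357)² = (-73898/207)² = 5460914404/42849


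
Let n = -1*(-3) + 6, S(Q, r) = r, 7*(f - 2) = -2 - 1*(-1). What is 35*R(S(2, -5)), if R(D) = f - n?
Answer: -250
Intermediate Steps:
f = 13/7 (f = 2 + (-2 - 1*(-1))/7 = 2 + (-2 + 1)/7 = 2 + (⅐)*(-1) = 2 - ⅐ = 13/7 ≈ 1.8571)
n = 9 (n = 3 + 6 = 9)
R(D) = -50/7 (R(D) = 13/7 - 1*9 = 13/7 - 9 = -50/7)
35*R(S(2, -5)) = 35*(-50/7) = -250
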